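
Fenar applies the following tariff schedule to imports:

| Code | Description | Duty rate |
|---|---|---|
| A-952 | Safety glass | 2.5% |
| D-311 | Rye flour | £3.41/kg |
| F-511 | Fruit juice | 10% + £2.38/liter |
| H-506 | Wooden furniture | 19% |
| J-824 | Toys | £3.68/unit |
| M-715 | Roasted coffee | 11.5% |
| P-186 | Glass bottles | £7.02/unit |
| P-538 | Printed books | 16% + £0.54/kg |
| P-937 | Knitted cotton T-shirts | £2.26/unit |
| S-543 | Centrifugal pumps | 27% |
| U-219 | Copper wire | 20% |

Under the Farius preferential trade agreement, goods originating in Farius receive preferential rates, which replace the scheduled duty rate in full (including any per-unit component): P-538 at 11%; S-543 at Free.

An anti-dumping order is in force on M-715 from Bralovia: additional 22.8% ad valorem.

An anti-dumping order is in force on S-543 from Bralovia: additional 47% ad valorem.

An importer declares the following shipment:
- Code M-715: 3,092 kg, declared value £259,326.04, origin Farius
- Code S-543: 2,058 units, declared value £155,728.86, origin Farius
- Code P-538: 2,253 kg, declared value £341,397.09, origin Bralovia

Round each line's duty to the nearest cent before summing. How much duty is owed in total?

£85,662.64

Line 1 (M-715, Farius, 3,092 kg, £259,326.04):
Base rate for M-715 is 11.5%.
Origin Farius is the FTA partner but M-715 is not on the preference list; base rate stands.
The additional-duty order on M-715 targets Bralovia, not Farius; it does not apply.
Duty = £259,326.04 × 11.5% = £29,822.49.
Line 2 (S-543, Farius, 2,058 units, £155,728.86):
Base rate for S-543 is 27%.
Origin Farius qualifies under the Fenar–Farius agreement and S-543 is covered: preferential rate Free applies instead.
The additional-duty order on S-543 targets Bralovia, not Farius; it does not apply.
Duty = £155,728.86 × 0% = £0.00.
Line 3 (P-538, Bralovia, 2,253 kg, £341,397.09):
Base rate for P-538 is 16% + £0.54/kg.
P-538 has an FTA preferential rate, but origin Bralovia is not Farius; base rate stands.
Duty = £341,397.09 × 16% + 2,253 × £0.54 = £55,840.15.
Total = £29,822.49 + £0.00 + £55,840.15 = £85,662.64.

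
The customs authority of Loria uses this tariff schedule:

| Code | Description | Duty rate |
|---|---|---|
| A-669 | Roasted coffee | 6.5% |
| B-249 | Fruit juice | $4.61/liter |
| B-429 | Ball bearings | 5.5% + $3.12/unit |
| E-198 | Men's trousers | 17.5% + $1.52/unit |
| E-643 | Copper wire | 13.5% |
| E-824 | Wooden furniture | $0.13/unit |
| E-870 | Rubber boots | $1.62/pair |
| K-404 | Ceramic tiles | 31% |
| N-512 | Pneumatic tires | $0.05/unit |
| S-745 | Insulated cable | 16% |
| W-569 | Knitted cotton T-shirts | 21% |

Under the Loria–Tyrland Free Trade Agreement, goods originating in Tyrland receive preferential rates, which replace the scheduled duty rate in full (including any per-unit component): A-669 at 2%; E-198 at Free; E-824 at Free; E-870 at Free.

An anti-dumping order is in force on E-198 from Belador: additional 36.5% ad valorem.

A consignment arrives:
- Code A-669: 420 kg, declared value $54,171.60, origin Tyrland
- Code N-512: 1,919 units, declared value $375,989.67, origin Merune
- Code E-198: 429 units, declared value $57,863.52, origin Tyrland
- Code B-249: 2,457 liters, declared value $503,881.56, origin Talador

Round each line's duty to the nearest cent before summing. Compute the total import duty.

Line 1 (A-669, Tyrland, 420 kg, $54,171.60):
Base rate for A-669 is 6.5%.
Origin Tyrland qualifies under the Loria–Tyrland agreement and A-669 is covered: preferential rate 2% applies instead.
Duty = $54,171.60 × 2% = $1,083.43.
Line 2 (N-512, Merune, 1,919 units, $375,989.67):
Base rate for N-512 is $0.05/unit.
Duty = 1,919 × $0.05 = $95.95.
Line 3 (E-198, Tyrland, 429 units, $57,863.52):
Base rate for E-198 is 17.5% + $1.52/unit.
Origin Tyrland qualifies under the Loria–Tyrland agreement and E-198 is covered: preferential rate Free applies instead.
The additional-duty order on E-198 targets Belador, not Tyrland; it does not apply.
Duty = $57,863.52 × 0% = $0.00.
Line 4 (B-249, Talador, 2,457 liters, $503,881.56):
Base rate for B-249 is $4.61/liter.
Duty = 2,457 × $4.61 = $11,326.77.
Total = $1,083.43 + $95.95 + $0.00 + $11,326.77 = $12,506.15.

$12,506.15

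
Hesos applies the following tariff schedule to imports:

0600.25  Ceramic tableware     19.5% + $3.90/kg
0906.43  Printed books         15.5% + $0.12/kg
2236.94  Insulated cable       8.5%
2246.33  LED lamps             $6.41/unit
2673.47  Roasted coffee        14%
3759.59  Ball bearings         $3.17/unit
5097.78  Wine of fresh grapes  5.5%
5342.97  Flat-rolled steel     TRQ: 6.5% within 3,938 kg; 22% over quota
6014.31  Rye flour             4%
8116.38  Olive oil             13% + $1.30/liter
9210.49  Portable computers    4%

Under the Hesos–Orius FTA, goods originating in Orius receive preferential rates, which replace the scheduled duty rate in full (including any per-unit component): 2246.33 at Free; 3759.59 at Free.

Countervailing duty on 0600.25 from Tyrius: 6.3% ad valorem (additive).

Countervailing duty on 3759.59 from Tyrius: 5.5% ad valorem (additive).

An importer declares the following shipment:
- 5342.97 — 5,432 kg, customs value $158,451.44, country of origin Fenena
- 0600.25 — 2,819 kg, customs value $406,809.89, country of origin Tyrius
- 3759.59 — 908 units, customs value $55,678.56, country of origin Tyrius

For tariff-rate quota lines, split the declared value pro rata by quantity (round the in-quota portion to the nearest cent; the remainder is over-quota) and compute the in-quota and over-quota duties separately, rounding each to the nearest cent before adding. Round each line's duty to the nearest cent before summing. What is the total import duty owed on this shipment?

$138,945.97

Line 1 (5342.97, Fenena, 5,432 kg, $158,451.44):
Code 5342.97 is under a tariff-rate quota (threshold 3,938 kg). In-quota: 3,938 kg at 6.5%; over-quota: 1,494 kg at 22%.
Pro-rata value split: in-quota = $158,451.44 × 3,938/5,432 = $114,871.46; over-quota = $158,451.44 − $114,871.46 = $43,579.98.
In-quota duty = $114,871.46 × 6.5% = $7,466.64. Over-quota duty = $43,579.98 × 22% = $9,587.60.
Line duty = $7,466.64 + $9,587.60 = $17,054.24.
Line 2 (0600.25, Tyrius, 2,819 kg, $406,809.89):
Base rate for 0600.25 is 19.5% + $3.90/kg.
Additional duty on 0600.25 from Tyrius: +6.3%. Applied ad valorem rate: 19.5% + 6.3% = 25.8%.
Duty = $406,809.89 × 25.8% + 2,819 × $3.90 = $115,951.05.
Line 3 (3759.59, Tyrius, 908 units, $55,678.56):
Base rate for 3759.59 is $3.17/unit.
3759.59 has an FTA preferential rate, but origin Tyrius is not Orius; base rate stands.
Additional duty on 3759.59 from Tyrius: +5.5% ad valorem. Applied ad valorem rate = 5.5%.
Duty = $55,678.56 × 5.5% + 908 × $3.17 = $5,940.68.
Total = $17,054.24 + $115,951.05 + $5,940.68 = $138,945.97.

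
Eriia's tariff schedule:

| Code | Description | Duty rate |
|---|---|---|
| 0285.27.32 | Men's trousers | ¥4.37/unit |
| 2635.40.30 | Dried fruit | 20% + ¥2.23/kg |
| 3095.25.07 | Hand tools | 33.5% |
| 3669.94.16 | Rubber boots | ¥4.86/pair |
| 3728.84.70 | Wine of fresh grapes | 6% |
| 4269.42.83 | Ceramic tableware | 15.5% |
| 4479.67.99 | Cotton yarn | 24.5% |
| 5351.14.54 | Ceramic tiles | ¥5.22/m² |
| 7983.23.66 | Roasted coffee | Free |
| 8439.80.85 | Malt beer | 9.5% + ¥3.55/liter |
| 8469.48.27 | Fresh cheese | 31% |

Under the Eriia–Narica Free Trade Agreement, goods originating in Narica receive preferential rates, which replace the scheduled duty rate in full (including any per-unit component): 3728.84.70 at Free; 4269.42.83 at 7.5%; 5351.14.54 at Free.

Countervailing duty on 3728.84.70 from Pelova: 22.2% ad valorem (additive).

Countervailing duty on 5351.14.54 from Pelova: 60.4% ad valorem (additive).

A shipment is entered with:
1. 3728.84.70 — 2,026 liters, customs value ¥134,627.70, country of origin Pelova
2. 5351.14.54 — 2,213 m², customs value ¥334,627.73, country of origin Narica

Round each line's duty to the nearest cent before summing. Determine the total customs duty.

¥37,965.01

Line 1 (3728.84.70, Pelova, 2,026 liters, ¥134,627.70):
Base rate for 3728.84.70 is 6%.
3728.84.70 has an FTA preferential rate, but origin Pelova is not Narica; base rate stands.
Additional duty on 3728.84.70 from Pelova: +22.2%. Applied ad valorem rate: 6% + 22.2% = 28.2%.
Duty = ¥134,627.70 × 28.2% = ¥37,965.01.
Line 2 (5351.14.54, Narica, 2,213 m², ¥334,627.73):
Base rate for 5351.14.54 is ¥5.22/m².
Origin Narica qualifies under the Eriia–Narica agreement and 5351.14.54 is covered: preferential rate Free applies instead.
The additional-duty order on 5351.14.54 targets Pelova, not Narica; it does not apply.
Duty = ¥334,627.73 × 0% = ¥0.00.
Total = ¥37,965.01 + ¥0.00 = ¥37,965.01.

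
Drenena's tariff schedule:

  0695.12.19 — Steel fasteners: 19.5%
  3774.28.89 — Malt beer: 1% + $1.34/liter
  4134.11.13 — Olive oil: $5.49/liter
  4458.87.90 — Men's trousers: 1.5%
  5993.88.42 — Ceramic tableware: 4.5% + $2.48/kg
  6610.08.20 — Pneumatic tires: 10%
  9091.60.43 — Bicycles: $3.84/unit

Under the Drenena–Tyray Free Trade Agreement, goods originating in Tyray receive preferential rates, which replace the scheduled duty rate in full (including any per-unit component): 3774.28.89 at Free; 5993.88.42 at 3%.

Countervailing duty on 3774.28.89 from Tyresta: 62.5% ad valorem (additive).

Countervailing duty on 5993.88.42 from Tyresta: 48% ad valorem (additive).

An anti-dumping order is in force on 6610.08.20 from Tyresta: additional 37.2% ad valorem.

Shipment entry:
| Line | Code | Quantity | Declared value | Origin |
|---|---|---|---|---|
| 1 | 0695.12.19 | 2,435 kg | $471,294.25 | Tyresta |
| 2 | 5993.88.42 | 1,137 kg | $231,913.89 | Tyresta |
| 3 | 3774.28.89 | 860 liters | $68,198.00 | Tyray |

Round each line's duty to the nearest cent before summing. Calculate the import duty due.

$216,476.93

Line 1 (0695.12.19, Tyresta, 2,435 kg, $471,294.25):
Base rate for 0695.12.19 is 19.5%.
Duty = $471,294.25 × 19.5% = $91,902.38.
Line 2 (5993.88.42, Tyresta, 1,137 kg, $231,913.89):
Base rate for 5993.88.42 is 4.5% + $2.48/kg.
5993.88.42 has an FTA preferential rate, but origin Tyresta is not Tyray; base rate stands.
Additional duty on 5993.88.42 from Tyresta: +48%. Applied ad valorem rate: 4.5% + 48% = 52.5%.
Duty = $231,913.89 × 52.5% + 1,137 × $2.48 = $124,574.55.
Line 3 (3774.28.89, Tyray, 860 liters, $68,198.00):
Base rate for 3774.28.89 is 1% + $1.34/liter.
Origin Tyray qualifies under the Drenena–Tyray agreement and 3774.28.89 is covered: preferential rate Free applies instead.
The additional-duty order on 3774.28.89 targets Tyresta, not Tyray; it does not apply.
Duty = $68,198.00 × 0% = $0.00.
Total = $91,902.38 + $124,574.55 + $0.00 = $216,476.93.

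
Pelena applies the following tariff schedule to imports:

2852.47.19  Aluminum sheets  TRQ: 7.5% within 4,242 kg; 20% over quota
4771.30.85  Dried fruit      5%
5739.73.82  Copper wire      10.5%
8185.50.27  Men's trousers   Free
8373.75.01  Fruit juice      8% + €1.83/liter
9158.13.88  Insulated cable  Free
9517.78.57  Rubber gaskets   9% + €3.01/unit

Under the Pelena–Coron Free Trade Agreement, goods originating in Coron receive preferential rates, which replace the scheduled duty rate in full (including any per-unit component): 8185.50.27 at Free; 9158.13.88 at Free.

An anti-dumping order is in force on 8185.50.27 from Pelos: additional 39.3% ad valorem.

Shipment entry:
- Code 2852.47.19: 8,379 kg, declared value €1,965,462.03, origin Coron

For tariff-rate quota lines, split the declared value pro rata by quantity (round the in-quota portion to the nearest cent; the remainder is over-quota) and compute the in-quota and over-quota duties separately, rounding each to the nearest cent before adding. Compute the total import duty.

€268,711.67

Line 1 (2852.47.19, Coron, 8,379 kg, €1,965,462.03):
Code 2852.47.19 is under a tariff-rate quota (threshold 4,242 kg). In-quota: 4,242 kg at 7.5%; over-quota: 4,137 kg at 20%.
Pro-rata value split: in-quota = €1,965,462.03 × 4,242/8,379 = €995,045.94; over-quota = €1,965,462.03 − €995,045.94 = €970,416.09.
In-quota duty = €995,045.94 × 7.5% = €74,628.45. Over-quota duty = €970,416.09 × 20% = €194,083.22.
Line duty = €74,628.45 + €194,083.22 = €268,711.67.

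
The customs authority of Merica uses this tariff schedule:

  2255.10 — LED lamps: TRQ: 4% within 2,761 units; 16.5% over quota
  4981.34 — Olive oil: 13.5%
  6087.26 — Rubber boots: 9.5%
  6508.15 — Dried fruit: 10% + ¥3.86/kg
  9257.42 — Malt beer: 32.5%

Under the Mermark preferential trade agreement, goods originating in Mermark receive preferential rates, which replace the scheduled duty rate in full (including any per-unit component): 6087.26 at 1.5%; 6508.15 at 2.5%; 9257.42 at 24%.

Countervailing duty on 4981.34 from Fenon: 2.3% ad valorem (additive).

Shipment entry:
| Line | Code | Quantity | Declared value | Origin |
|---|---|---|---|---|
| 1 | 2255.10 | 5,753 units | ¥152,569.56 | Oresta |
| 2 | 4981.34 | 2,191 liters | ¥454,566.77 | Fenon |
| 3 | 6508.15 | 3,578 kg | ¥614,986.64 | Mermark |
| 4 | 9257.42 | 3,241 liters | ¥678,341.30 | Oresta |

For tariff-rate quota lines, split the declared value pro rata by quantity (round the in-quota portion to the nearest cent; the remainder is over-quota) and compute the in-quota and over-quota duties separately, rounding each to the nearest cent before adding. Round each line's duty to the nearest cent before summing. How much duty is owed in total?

¥323,678.40

Line 1 (2255.10, Oresta, 5,753 units, ¥152,569.56):
Code 2255.10 is under a tariff-rate quota (threshold 2,761 units). In-quota: 2,761 units at 4%; over-quota: 2,992 units at 16.5%.
Pro-rata value split: in-quota = ¥152,569.56 × 2,761/5,753 = ¥73,221.72; over-quota = ¥152,569.56 − ¥73,221.72 = ¥79,347.84.
In-quota duty = ¥73,221.72 × 4% = ¥2,928.87. Over-quota duty = ¥79,347.84 × 16.5% = ¥13,092.39.
Line duty = ¥2,928.87 + ¥13,092.39 = ¥16,021.26.
Line 2 (4981.34, Fenon, 2,191 liters, ¥454,566.77):
Base rate for 4981.34 is 13.5%.
Additional duty on 4981.34 from Fenon: +2.3%. Applied ad valorem rate: 13.5% + 2.3% = 15.8%.
Duty = ¥454,566.77 × 15.8% = ¥71,821.55.
Line 3 (6508.15, Mermark, 3,578 kg, ¥614,986.64):
Base rate for 6508.15 is 10% + ¥3.86/kg.
Origin Mermark qualifies under the Merica–Mermark agreement and 6508.15 is covered: preferential rate 2.5% applies instead.
Duty = ¥614,986.64 × 2.5% = ¥15,374.67.
Line 4 (9257.42, Oresta, 3,241 liters, ¥678,341.30):
Base rate for 9257.42 is 32.5%.
9257.42 has an FTA preferential rate, but origin Oresta is not Mermark; base rate stands.
Duty = ¥678,341.30 × 32.5% = ¥220,460.92.
Total = ¥16,021.26 + ¥71,821.55 + ¥15,374.67 + ¥220,460.92 = ¥323,678.40.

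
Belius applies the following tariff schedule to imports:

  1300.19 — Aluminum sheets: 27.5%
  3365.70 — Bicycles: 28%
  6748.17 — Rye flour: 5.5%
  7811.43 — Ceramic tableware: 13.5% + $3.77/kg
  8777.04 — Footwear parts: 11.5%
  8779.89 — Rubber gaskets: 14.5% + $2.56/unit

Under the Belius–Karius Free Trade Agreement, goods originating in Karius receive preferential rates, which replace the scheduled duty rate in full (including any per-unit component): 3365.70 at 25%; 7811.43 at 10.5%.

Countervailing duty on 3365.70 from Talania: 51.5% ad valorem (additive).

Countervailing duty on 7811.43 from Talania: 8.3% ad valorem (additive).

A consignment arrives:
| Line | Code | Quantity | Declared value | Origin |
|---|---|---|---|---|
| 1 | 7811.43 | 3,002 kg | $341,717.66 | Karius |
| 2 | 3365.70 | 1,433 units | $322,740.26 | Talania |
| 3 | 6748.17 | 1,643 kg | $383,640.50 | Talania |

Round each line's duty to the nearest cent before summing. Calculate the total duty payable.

Line 1 (7811.43, Karius, 3,002 kg, $341,717.66):
Base rate for 7811.43 is 13.5% + $3.77/kg.
Origin Karius qualifies under the Belius–Karius agreement and 7811.43 is covered: preferential rate 10.5% applies instead.
The additional-duty order on 7811.43 targets Talania, not Karius; it does not apply.
Duty = $341,717.66 × 10.5% = $35,880.35.
Line 2 (3365.70, Talania, 1,433 units, $322,740.26):
Base rate for 3365.70 is 28%.
3365.70 has an FTA preferential rate, but origin Talania is not Karius; base rate stands.
Additional duty on 3365.70 from Talania: +51.5%. Applied ad valorem rate: 28% + 51.5% = 79.5%.
Duty = $322,740.26 × 79.5% = $256,578.51.
Line 3 (6748.17, Talania, 1,643 kg, $383,640.50):
Base rate for 6748.17 is 5.5%.
Duty = $383,640.50 × 5.5% = $21,100.23.
Total = $35,880.35 + $256,578.51 + $21,100.23 = $313,559.09.

$313,559.09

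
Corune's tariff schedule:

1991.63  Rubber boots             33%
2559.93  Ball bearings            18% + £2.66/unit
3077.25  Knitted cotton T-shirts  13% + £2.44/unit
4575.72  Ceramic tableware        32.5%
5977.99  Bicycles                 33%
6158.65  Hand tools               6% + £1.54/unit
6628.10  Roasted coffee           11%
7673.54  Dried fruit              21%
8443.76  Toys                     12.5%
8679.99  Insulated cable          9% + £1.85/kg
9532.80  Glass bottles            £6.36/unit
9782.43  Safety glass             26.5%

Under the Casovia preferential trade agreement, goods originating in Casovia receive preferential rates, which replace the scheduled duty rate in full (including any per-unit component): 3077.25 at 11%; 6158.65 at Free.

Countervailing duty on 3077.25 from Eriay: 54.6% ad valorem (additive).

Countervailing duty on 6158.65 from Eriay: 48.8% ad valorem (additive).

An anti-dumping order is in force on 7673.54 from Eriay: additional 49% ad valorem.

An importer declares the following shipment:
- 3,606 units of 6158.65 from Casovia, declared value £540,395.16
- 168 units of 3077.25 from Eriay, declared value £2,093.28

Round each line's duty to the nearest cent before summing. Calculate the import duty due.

£1,824.98

Line 1 (6158.65, Casovia, 3,606 units, £540,395.16):
Base rate for 6158.65 is 6% + £1.54/unit.
Origin Casovia qualifies under the Corune–Casovia agreement and 6158.65 is covered: preferential rate Free applies instead.
The additional-duty order on 6158.65 targets Eriay, not Casovia; it does not apply.
Duty = £540,395.16 × 0% = £0.00.
Line 2 (3077.25, Eriay, 168 units, £2,093.28):
Base rate for 3077.25 is 13% + £2.44/unit.
3077.25 has an FTA preferential rate, but origin Eriay is not Casovia; base rate stands.
Additional duty on 3077.25 from Eriay: +54.6%. Applied ad valorem rate: 13% + 54.6% = 67.6%.
Duty = £2,093.28 × 67.6% + 168 × £2.44 = £1,824.98.
Total = £0.00 + £1,824.98 = £1,824.98.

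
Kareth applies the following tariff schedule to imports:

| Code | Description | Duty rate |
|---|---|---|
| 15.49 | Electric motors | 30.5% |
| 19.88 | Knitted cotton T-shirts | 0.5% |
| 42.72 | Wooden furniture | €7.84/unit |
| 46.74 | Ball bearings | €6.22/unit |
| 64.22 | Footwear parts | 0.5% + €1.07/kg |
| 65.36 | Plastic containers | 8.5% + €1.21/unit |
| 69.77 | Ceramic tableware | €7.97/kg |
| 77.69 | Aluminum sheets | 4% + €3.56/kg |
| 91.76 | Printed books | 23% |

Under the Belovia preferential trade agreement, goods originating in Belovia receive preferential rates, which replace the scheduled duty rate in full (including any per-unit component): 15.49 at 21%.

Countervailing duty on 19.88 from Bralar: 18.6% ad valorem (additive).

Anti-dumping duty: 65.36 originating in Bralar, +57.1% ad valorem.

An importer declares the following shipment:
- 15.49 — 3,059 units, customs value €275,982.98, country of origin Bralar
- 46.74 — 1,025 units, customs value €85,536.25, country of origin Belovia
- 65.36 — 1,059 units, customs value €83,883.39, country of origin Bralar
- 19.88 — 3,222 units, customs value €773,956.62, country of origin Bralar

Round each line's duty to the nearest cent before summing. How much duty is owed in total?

Line 1 (15.49, Bralar, 3,059 units, €275,982.98):
Base rate for 15.49 is 30.5%.
15.49 has an FTA preferential rate, but origin Bralar is not Belovia; base rate stands.
Duty = €275,982.98 × 30.5% = €84,174.81.
Line 2 (46.74, Belovia, 1,025 units, €85,536.25):
Base rate for 46.74 is €6.22/unit.
Origin Belovia is the FTA partner but 46.74 is not on the preference list; base rate stands.
Duty = 1,025 × €6.22 = €6,375.50.
Line 3 (65.36, Bralar, 1,059 units, €83,883.39):
Base rate for 65.36 is 8.5% + €1.21/unit.
Additional duty on 65.36 from Bralar: +57.1%. Applied ad valorem rate: 8.5% + 57.1% = 65.6%.
Duty = €83,883.39 × 65.6% + 1,059 × €1.21 = €56,308.89.
Line 4 (19.88, Bralar, 3,222 units, €773,956.62):
Base rate for 19.88 is 0.5%.
Additional duty on 19.88 from Bralar: +18.6%. Applied ad valorem rate: 0.5% + 18.6% = 19.1%.
Duty = €773,956.62 × 19.1% = €147,825.71.
Total = €84,174.81 + €6,375.50 + €56,308.89 + €147,825.71 = €294,684.91.

€294,684.91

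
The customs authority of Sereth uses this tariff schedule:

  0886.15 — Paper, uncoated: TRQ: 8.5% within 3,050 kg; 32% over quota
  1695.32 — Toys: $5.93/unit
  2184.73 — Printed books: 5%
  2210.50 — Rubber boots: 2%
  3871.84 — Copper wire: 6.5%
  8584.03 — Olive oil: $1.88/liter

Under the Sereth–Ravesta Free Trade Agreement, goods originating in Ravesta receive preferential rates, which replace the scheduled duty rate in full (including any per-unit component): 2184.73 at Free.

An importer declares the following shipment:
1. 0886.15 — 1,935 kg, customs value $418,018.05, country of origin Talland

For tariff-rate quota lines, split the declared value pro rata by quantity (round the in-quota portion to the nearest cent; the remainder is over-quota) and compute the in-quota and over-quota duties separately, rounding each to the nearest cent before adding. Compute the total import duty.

Line 1 (0886.15, Talland, 1,935 kg, $418,018.05):
Code 0886.15 is under a tariff-rate quota (threshold 3,050 kg). Quantity 1,935 kg is within the quota, so the in-quota rate 8.5% applies to the full value.
Duty = $418,018.05 × 8.5% = $35,531.53.

$35,531.53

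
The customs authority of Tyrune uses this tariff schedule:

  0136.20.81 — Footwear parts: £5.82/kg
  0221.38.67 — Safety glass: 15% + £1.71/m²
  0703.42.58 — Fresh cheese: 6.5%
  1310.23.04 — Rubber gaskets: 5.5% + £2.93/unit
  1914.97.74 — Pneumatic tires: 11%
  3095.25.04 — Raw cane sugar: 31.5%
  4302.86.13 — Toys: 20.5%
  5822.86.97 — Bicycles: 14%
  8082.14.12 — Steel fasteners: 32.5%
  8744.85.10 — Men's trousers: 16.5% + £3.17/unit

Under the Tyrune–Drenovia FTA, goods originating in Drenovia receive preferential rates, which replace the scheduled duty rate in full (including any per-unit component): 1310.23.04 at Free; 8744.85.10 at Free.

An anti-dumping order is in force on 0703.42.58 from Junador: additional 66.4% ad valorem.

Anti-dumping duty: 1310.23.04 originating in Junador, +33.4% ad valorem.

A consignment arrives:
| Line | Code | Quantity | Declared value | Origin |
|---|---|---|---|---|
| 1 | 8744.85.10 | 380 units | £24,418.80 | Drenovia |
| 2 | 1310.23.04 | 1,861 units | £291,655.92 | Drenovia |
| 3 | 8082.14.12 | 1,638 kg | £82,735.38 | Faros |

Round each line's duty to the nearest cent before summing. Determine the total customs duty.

Line 1 (8744.85.10, Drenovia, 380 units, £24,418.80):
Base rate for 8744.85.10 is 16.5% + £3.17/unit.
Origin Drenovia qualifies under the Tyrune–Drenovia agreement and 8744.85.10 is covered: preferential rate Free applies instead.
Duty = £24,418.80 × 0% = £0.00.
Line 2 (1310.23.04, Drenovia, 1,861 units, £291,655.92):
Base rate for 1310.23.04 is 5.5% + £2.93/unit.
Origin Drenovia qualifies under the Tyrune–Drenovia agreement and 1310.23.04 is covered: preferential rate Free applies instead.
The additional-duty order on 1310.23.04 targets Junador, not Drenovia; it does not apply.
Duty = £291,655.92 × 0% = £0.00.
Line 3 (8082.14.12, Faros, 1,638 kg, £82,735.38):
Base rate for 8082.14.12 is 32.5%.
Duty = £82,735.38 × 32.5% = £26,889.00.
Total = £0.00 + £0.00 + £26,889.00 = £26,889.00.

£26,889.00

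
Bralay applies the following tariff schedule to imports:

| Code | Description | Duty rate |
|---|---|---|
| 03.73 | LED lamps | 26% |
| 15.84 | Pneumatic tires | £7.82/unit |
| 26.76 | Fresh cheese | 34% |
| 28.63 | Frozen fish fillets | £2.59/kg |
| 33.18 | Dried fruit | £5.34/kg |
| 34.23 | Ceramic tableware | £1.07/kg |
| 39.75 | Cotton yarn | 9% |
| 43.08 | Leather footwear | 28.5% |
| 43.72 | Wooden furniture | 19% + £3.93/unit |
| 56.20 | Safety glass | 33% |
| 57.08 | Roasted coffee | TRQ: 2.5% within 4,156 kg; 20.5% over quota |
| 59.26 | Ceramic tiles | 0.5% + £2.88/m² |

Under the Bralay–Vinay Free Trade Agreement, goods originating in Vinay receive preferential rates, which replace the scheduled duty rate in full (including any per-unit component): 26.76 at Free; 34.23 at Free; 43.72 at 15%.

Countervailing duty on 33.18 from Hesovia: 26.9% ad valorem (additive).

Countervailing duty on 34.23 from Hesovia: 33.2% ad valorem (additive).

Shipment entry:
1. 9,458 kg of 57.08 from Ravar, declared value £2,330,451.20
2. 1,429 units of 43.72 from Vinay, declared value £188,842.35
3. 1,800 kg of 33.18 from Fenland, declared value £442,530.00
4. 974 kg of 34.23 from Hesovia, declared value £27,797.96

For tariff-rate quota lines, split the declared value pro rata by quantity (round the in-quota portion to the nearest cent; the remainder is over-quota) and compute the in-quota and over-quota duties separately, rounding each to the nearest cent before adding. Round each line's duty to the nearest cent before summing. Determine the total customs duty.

£341,625.03

Line 1 (57.08, Ravar, 9,458 kg, £2,330,451.20):
Code 57.08 is under a tariff-rate quota (threshold 4,156 kg). In-quota: 4,156 kg at 2.5%; over-quota: 5,302 kg at 20.5%.
Pro-rata value split: in-quota = £2,330,451.20 × 4,156/9,458 = £1,024,038.40; over-quota = £2,330,451.20 − £1,024,038.40 = £1,306,412.80.
In-quota duty = £1,024,038.40 × 2.5% = £25,600.96. Over-quota duty = £1,306,412.80 × 20.5% = £267,814.62.
Line duty = £25,600.96 + £267,814.62 = £293,415.58.
Line 2 (43.72, Vinay, 1,429 units, £188,842.35):
Base rate for 43.72 is 19% + £3.93/unit.
Origin Vinay qualifies under the Bralay–Vinay agreement and 43.72 is covered: preferential rate 15% applies instead.
Duty = £188,842.35 × 15% = £28,326.35.
Line 3 (33.18, Fenland, 1,800 kg, £442,530.00):
Base rate for 33.18 is £5.34/kg.
The additional-duty order on 33.18 targets Hesovia, not Fenland; it does not apply.
Duty = 1,800 × £5.34 = £9,612.00.
Line 4 (34.23, Hesovia, 974 kg, £27,797.96):
Base rate for 34.23 is £1.07/kg.
34.23 has an FTA preferential rate, but origin Hesovia is not Vinay; base rate stands.
Additional duty on 34.23 from Hesovia: +33.2% ad valorem. Applied ad valorem rate = 33.2%.
Duty = £27,797.96 × 33.2% + 974 × £1.07 = £10,271.10.
Total = £293,415.58 + £28,326.35 + £9,612.00 + £10,271.10 = £341,625.03.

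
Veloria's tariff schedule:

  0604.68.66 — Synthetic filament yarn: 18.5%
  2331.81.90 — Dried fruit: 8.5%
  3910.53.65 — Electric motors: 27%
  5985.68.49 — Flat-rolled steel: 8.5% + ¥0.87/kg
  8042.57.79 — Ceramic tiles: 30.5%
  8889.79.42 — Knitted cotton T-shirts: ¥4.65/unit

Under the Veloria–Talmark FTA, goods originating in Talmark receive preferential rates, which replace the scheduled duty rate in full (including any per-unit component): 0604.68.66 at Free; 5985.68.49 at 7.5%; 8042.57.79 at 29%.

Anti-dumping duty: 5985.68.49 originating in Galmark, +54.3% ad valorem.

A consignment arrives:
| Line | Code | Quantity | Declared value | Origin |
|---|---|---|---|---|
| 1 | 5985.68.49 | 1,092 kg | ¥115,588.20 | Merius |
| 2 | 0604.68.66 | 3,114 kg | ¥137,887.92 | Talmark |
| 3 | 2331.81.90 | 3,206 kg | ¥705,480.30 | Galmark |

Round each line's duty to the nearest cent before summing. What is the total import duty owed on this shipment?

¥70,740.87

Line 1 (5985.68.49, Merius, 1,092 kg, ¥115,588.20):
Base rate for 5985.68.49 is 8.5% + ¥0.87/kg.
5985.68.49 has an FTA preferential rate, but origin Merius is not Talmark; base rate stands.
The additional-duty order on 5985.68.49 targets Galmark, not Merius; it does not apply.
Duty = ¥115,588.20 × 8.5% + 1,092 × ¥0.87 = ¥10,775.04.
Line 2 (0604.68.66, Talmark, 3,114 kg, ¥137,887.92):
Base rate for 0604.68.66 is 18.5%.
Origin Talmark qualifies under the Veloria–Talmark agreement and 0604.68.66 is covered: preferential rate Free applies instead.
Duty = ¥137,887.92 × 0% = ¥0.00.
Line 3 (2331.81.90, Galmark, 3,206 kg, ¥705,480.30):
Base rate for 2331.81.90 is 8.5%.
Duty = ¥705,480.30 × 8.5% = ¥59,965.83.
Total = ¥10,775.04 + ¥0.00 + ¥59,965.83 = ¥70,740.87.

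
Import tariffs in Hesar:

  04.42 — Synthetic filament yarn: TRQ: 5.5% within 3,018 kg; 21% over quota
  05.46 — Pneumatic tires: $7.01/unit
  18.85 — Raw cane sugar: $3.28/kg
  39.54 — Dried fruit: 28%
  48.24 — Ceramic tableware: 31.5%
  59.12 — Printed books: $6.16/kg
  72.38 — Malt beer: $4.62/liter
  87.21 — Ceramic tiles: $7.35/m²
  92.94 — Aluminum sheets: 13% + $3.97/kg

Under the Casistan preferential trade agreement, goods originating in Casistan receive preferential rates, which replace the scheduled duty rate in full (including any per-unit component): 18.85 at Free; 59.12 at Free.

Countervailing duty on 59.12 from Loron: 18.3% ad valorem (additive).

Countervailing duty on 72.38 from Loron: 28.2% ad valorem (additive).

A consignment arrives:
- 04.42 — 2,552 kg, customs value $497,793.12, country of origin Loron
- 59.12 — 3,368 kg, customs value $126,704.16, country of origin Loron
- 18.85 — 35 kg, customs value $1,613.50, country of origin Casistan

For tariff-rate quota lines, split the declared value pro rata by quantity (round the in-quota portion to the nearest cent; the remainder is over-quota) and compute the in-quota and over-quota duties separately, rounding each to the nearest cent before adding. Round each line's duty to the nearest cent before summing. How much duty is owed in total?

Line 1 (04.42, Loron, 2,552 kg, $497,793.12):
Code 04.42 is under a tariff-rate quota (threshold 3,018 kg). Quantity 2,552 kg is within the quota, so the in-quota rate 5.5% applies to the full value.
Duty = $497,793.12 × 5.5% = $27,378.62.
Line 2 (59.12, Loron, 3,368 kg, $126,704.16):
Base rate for 59.12 is $6.16/kg.
59.12 has an FTA preferential rate, but origin Loron is not Casistan; base rate stands.
Additional duty on 59.12 from Loron: +18.3% ad valorem. Applied ad valorem rate = 18.3%.
Duty = $126,704.16 × 18.3% + 3,368 × $6.16 = $43,933.74.
Line 3 (18.85, Casistan, 35 kg, $1,613.50):
Base rate for 18.85 is $3.28/kg.
Origin Casistan qualifies under the Hesar–Casistan agreement and 18.85 is covered: preferential rate Free applies instead.
Duty = $1,613.50 × 0% = $0.00.
Total = $27,378.62 + $43,933.74 + $0.00 = $71,312.36.

$71,312.36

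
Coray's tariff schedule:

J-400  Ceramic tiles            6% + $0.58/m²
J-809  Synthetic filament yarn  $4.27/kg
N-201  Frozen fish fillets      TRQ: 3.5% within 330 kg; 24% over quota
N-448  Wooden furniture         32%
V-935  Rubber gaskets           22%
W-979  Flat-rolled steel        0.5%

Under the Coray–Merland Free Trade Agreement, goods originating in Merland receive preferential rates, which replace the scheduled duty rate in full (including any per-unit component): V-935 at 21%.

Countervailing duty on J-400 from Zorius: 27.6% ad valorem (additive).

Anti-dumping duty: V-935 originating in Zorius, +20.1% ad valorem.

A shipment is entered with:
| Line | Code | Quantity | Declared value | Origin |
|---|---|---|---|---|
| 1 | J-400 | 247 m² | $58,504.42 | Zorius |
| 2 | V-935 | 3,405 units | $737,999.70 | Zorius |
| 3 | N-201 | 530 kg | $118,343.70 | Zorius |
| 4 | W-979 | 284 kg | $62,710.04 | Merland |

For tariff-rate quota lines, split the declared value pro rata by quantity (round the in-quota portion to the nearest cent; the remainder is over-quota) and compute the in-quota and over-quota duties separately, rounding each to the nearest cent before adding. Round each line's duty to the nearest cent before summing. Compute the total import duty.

Line 1 (J-400, Zorius, 247 m², $58,504.42):
Base rate for J-400 is 6% + $0.58/m².
Additional duty on J-400 from Zorius: +27.6%. Applied ad valorem rate: 6% + 27.6% = 33.6%.
Duty = $58,504.42 × 33.6% + 247 × $0.58 = $19,800.75.
Line 2 (V-935, Zorius, 3,405 units, $737,999.70):
Base rate for V-935 is 22%.
V-935 has an FTA preferential rate, but origin Zorius is not Merland; base rate stands.
Additional duty on V-935 from Zorius: +20.1%. Applied ad valorem rate: 22% + 20.1% = 42.1%.
Duty = $737,999.70 × 42.1% = $310,697.87.
Line 3 (N-201, Zorius, 530 kg, $118,343.70):
Code N-201 is under a tariff-rate quota (threshold 330 kg). In-quota: 330 kg at 3.5%; over-quota: 200 kg at 24%.
Pro-rata value split: in-quota = $118,343.70 × 330/530 = $73,685.70; over-quota = $118,343.70 − $73,685.70 = $44,658.00.
In-quota duty = $73,685.70 × 3.5% = $2,579.00. Over-quota duty = $44,658.00 × 24% = $10,717.92.
Line duty = $2,579.00 + $10,717.92 = $13,296.92.
Line 4 (W-979, Merland, 284 kg, $62,710.04):
Base rate for W-979 is 0.5%.
Origin Merland is the FTA partner but W-979 is not on the preference list; base rate stands.
Duty = $62,710.04 × 0.5% = $313.55.
Total = $19,800.75 + $310,697.87 + $13,296.92 + $313.55 = $344,109.09.

$344,109.09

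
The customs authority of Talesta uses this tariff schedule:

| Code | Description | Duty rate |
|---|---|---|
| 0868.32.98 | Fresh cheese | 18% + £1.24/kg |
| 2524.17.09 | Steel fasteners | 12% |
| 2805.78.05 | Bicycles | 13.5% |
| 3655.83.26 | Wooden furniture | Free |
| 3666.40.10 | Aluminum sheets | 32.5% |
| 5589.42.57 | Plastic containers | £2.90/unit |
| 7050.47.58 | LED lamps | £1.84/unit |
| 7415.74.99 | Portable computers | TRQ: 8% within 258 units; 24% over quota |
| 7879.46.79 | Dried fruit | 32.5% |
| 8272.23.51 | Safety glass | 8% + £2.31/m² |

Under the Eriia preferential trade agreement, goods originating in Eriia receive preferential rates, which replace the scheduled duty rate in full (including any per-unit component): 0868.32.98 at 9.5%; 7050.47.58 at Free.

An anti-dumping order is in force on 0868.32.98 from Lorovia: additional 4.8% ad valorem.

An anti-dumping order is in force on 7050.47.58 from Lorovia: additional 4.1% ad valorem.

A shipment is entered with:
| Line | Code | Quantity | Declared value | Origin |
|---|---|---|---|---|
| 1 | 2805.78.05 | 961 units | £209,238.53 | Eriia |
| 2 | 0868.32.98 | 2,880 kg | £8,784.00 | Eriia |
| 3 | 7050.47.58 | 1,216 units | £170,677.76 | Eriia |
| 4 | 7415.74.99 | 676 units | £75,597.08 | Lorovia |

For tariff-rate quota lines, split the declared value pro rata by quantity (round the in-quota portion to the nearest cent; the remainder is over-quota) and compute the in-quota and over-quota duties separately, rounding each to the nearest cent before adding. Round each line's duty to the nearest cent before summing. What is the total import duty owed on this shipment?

Line 1 (2805.78.05, Eriia, 961 units, £209,238.53):
Base rate for 2805.78.05 is 13.5%.
Origin Eriia is the FTA partner but 2805.78.05 is not on the preference list; base rate stands.
Duty = £209,238.53 × 13.5% = £28,247.20.
Line 2 (0868.32.98, Eriia, 2,880 kg, £8,784.00):
Base rate for 0868.32.98 is 18% + £1.24/kg.
Origin Eriia qualifies under the Talesta–Eriia agreement and 0868.32.98 is covered: preferential rate 9.5% applies instead.
The additional-duty order on 0868.32.98 targets Lorovia, not Eriia; it does not apply.
Duty = £8,784.00 × 9.5% = £834.48.
Line 3 (7050.47.58, Eriia, 1,216 units, £170,677.76):
Base rate for 7050.47.58 is £1.84/unit.
Origin Eriia qualifies under the Talesta–Eriia agreement and 7050.47.58 is covered: preferential rate Free applies instead.
The additional-duty order on 7050.47.58 targets Lorovia, not Eriia; it does not apply.
Duty = £170,677.76 × 0% = £0.00.
Line 4 (7415.74.99, Lorovia, 676 units, £75,597.08):
Code 7415.74.99 is under a tariff-rate quota (threshold 258 units). In-quota: 258 units at 8%; over-quota: 418 units at 24%.
Pro-rata value split: in-quota = £75,597.08 × 258/676 = £28,852.14; over-quota = £75,597.08 − £28,852.14 = £46,744.94.
In-quota duty = £28,852.14 × 8% = £2,308.17. Over-quota duty = £46,744.94 × 24% = £11,218.79.
Line duty = £2,308.17 + £11,218.79 = £13,526.96.
Total = £28,247.20 + £834.48 + £0.00 + £13,526.96 = £42,608.64.

£42,608.64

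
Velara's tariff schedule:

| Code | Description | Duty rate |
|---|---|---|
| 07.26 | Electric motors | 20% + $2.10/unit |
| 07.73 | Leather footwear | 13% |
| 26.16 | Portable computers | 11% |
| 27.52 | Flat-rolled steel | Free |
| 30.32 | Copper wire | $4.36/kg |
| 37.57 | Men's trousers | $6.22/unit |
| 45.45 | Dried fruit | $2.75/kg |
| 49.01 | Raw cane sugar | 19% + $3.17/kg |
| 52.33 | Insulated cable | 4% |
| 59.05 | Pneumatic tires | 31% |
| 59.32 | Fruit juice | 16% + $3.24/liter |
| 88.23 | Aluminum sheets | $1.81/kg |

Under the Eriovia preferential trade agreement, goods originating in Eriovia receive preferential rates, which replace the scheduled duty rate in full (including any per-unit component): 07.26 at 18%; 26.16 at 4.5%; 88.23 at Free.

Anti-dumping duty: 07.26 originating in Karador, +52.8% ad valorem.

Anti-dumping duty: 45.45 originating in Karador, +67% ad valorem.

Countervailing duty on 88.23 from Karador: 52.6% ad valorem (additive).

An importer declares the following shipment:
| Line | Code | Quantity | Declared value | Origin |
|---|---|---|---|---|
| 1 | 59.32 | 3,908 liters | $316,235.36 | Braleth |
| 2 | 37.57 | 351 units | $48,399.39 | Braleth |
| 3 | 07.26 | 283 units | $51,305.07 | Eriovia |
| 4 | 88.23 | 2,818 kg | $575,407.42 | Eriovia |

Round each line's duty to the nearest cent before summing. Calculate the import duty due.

Line 1 (59.32, Braleth, 3,908 liters, $316,235.36):
Base rate for 59.32 is 16% + $3.24/liter.
Duty = $316,235.36 × 16% + 3,908 × $3.24 = $63,259.58.
Line 2 (37.57, Braleth, 351 units, $48,399.39):
Base rate for 37.57 is $6.22/unit.
Duty = 351 × $6.22 = $2,183.22.
Line 3 (07.26, Eriovia, 283 units, $51,305.07):
Base rate for 07.26 is 20% + $2.10/unit.
Origin Eriovia qualifies under the Velara–Eriovia agreement and 07.26 is covered: preferential rate 18% applies instead.
The additional-duty order on 07.26 targets Karador, not Eriovia; it does not apply.
Duty = $51,305.07 × 18% = $9,234.91.
Line 4 (88.23, Eriovia, 2,818 kg, $575,407.42):
Base rate for 88.23 is $1.81/kg.
Origin Eriovia qualifies under the Velara–Eriovia agreement and 88.23 is covered: preferential rate Free applies instead.
The additional-duty order on 88.23 targets Karador, not Eriovia; it does not apply.
Duty = $575,407.42 × 0% = $0.00.
Total = $63,259.58 + $2,183.22 + $9,234.91 + $0.00 = $74,677.71.

$74,677.71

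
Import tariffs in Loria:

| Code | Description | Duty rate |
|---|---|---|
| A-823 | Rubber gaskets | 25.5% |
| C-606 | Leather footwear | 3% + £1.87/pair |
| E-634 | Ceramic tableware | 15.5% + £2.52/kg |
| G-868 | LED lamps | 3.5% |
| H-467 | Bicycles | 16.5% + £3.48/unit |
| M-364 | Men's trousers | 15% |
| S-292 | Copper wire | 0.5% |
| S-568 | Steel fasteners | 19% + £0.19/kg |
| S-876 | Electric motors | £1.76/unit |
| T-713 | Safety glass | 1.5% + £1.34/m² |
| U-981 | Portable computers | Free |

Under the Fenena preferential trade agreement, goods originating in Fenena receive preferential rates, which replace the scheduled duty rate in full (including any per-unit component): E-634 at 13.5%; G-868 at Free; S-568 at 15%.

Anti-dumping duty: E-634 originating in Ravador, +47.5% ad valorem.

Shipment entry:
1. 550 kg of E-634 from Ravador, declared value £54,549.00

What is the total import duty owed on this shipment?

£35,751.87

Line 1 (E-634, Ravador, 550 kg, £54,549.00):
Base rate for E-634 is 15.5% + £2.52/kg.
E-634 has an FTA preferential rate, but origin Ravador is not Fenena; base rate stands.
Additional duty on E-634 from Ravador: +47.5%. Applied ad valorem rate: 15.5% + 47.5% = 63%.
Duty = £54,549.00 × 63% + 550 × £2.52 = £35,751.87.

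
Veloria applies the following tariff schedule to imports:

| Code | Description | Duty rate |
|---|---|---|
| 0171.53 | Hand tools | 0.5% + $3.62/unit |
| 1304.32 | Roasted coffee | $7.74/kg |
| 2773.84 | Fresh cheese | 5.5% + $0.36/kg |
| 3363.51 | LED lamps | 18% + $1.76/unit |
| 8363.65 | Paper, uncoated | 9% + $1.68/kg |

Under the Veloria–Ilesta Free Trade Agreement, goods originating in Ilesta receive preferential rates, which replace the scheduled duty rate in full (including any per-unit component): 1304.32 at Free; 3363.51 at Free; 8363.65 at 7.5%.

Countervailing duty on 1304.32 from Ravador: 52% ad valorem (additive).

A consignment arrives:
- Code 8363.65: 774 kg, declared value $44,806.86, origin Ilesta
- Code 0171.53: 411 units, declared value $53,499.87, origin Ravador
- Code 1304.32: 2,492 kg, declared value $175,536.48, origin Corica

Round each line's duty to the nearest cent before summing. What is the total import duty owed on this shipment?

$24,403.91

Line 1 (8363.65, Ilesta, 774 kg, $44,806.86):
Base rate for 8363.65 is 9% + $1.68/kg.
Origin Ilesta qualifies under the Veloria–Ilesta agreement and 8363.65 is covered: preferential rate 7.5% applies instead.
Duty = $44,806.86 × 7.5% = $3,360.51.
Line 2 (0171.53, Ravador, 411 units, $53,499.87):
Base rate for 0171.53 is 0.5% + $3.62/unit.
Duty = $53,499.87 × 0.5% + 411 × $3.62 = $1,755.32.
Line 3 (1304.32, Corica, 2,492 kg, $175,536.48):
Base rate for 1304.32 is $7.74/kg.
1304.32 has an FTA preferential rate, but origin Corica is not Ilesta; base rate stands.
The additional-duty order on 1304.32 targets Ravador, not Corica; it does not apply.
Duty = 2,492 × $7.74 = $19,288.08.
Total = $3,360.51 + $1,755.32 + $19,288.08 = $24,403.91.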